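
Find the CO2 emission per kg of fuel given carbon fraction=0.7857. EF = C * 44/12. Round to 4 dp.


EF = C_frac * (M_CO2 / M_C)
EF = 0.7857 * (44/12)
EF = 0.7857 * 3.666667 = 2.8809 kg_CO2/kg_fuel


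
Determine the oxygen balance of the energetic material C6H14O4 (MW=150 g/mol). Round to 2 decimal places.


OB = -1600 * (2C + H/2 - O) / MW
Inner = 2*6 + 14/2 - 4 = 15.00
OB = -1600 * 15.00 / 150 = -160.00%


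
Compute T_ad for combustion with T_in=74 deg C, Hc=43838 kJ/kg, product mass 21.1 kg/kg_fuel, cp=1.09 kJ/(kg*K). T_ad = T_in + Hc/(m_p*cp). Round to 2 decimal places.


T_ad = T_in + Hc / (m_p * cp)
Denominator = 21.1 * 1.09 = 22.9990
Temperature rise = 43838 / 22.9990 = 1906.08 K
T_ad = 74 + 1906.08 = 1980.08 deg C


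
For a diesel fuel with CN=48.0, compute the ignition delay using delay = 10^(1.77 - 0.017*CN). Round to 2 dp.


delay = 10^(1.77 - 0.017*CN)
Exponent = 1.77 - 0.017*48.0 = 0.9540
delay = 10^0.9540 = 8.99 ms


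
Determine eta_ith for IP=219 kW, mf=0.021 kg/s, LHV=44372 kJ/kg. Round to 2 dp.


eta_ith = (IP / (mf * LHV)) * 100
Denominator = 0.021 * 44372 = 931.8120 kW
eta_ith = (219 / 931.8120) * 100 = 23.50%


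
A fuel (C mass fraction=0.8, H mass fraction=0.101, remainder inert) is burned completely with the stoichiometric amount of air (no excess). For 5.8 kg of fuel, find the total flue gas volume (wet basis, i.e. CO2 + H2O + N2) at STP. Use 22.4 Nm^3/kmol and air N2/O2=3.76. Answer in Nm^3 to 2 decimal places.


Per kg fuel: CO2 = (C/12 kmol)*22.4 = (0.8/12)*22.4 = 1.49333 Nm^3
Per kg fuel: H2O = (H/2 kmol)*22.4 = (0.101/2)*22.4 = 1.13120 Nm^3
O2 needed per kg fuel = C/12 + H/4 = 0.8/12 + 0.101/4 = 0.09191667 kmol
Per kg fuel: N2 = O2*3.76*22.4 = 0.09191667*3.76*22.4 = 7.74159 Nm^3
Total per kg = 1.49333 + 1.13120 + 7.74159 = 10.36612 Nm^3
Total = 10.36612 * 5.8 = 60.12 Nm^3


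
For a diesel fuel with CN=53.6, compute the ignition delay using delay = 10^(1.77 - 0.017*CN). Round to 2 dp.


delay = 10^(1.77 - 0.017*CN)
Exponent = 1.77 - 0.017*53.6 = 0.8588
delay = 10^0.8588 = 7.22 ms


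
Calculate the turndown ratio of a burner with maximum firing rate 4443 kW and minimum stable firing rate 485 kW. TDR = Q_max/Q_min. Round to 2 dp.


TDR = Q_max / Q_min
TDR = 4443 / 485 = 9.16


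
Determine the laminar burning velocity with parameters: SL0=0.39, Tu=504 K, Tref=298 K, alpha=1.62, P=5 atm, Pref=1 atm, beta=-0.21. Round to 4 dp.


SL = SL0 * (Tu/Tref)^alpha * (P/Pref)^beta
T ratio = 504/298 = 1.69127517
(T ratio)^alpha = 1.69127517^1.62 = 2.342648
(P/Pref)^beta = 5^(-0.21) = 0.713208
SL = 0.39 * 2.342648 * 0.713208 = 0.6516 m/s


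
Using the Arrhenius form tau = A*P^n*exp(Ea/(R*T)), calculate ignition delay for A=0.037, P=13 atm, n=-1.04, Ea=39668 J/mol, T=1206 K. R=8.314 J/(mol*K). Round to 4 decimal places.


tau = A * P^n * exp(Ea/(R*T))
P^n = 13^(-1.04) = 0.06942229
Ea/(R*T) = 39668/(8.314*1206) = 3.956243
exp(Ea/(R*T)) = 52.260622
tau = 0.037 * 0.06942229 * 52.260622 = 0.1342 ms


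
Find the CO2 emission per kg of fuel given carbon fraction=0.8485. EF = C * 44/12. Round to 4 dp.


EF = C_frac * (M_CO2 / M_C)
EF = 0.8485 * (44/12)
EF = 0.8485 * 3.666667 = 3.1112 kg_CO2/kg_fuel


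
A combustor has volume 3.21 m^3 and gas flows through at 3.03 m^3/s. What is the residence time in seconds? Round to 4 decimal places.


tau = V / Q_flow
tau = 3.21 / 3.03 = 1.0594 s


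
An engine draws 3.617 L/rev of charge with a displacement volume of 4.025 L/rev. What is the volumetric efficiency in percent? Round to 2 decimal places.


eta_v = (V_actual / V_disp) * 100
Ratio = 3.617 / 4.025 = 0.8986
eta_v = 0.8986 * 100 = 89.86%


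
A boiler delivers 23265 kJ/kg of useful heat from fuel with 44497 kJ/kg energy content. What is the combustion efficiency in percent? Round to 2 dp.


Efficiency = (Q_useful / Q_fuel) * 100
Efficiency = (23265 / 44497) * 100
Efficiency = 0.5228 * 100 = 52.28%


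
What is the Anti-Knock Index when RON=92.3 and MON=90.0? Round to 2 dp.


AKI = (RON + MON) / 2
AKI = (92.3 + 90.0) / 2
AKI = 182.3 / 2 = 91.15


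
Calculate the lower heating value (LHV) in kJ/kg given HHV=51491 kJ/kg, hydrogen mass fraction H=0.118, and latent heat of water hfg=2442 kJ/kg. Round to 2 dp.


LHV = HHV - hfg * 9 * H
Water correction = 2442 * 9 * 0.118 = 2593.404 kJ/kg
LHV = 51491 - 2593.404 = 48897.60 kJ/kg


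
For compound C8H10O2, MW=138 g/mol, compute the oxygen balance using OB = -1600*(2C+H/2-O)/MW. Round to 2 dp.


OB = -1600 * (2C + H/2 - O) / MW
Inner = 2*8 + 10/2 - 2 = 19.00
OB = -1600 * 19.00 / 138 = -220.29%


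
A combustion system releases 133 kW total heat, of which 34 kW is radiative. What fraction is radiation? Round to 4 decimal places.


f_rad = Q_rad / Q_total
f_rad = 34 / 133 = 0.2556


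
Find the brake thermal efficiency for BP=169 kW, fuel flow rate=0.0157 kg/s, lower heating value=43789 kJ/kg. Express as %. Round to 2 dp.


eta_BTE = (BP / (mf * LHV)) * 100
Denominator = 0.0157 * 43789 = 687.4873 kW
eta_BTE = (169 / 687.4873) * 100 = 24.58%


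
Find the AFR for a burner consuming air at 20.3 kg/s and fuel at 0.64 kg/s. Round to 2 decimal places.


AFR = m_air / m_fuel
AFR = 20.3 / 0.64 = 31.72


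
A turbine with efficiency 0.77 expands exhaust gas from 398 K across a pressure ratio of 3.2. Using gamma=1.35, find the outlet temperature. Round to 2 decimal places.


T_out = T_in * (1 - eta * (1 - PR^(-(gamma-1)/gamma)))
Exponent = -(1.35-1)/1.35 = -0.25925926
PR^exp = 3.2^(-0.25925926) = 0.73966521
Factor = 1 - 0.77*(1 - 0.73966521) = 0.79954221
T_out = 398 * 0.79954221 = 318.22 K


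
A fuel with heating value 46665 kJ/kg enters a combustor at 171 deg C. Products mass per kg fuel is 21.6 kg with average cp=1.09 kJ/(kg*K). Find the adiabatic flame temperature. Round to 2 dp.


T_ad = T_in + Hc / (m_p * cp)
Denominator = 21.6 * 1.09 = 23.5440
Temperature rise = 46665 / 23.5440 = 1982.03 K
T_ad = 171 + 1982.03 = 2153.03 deg C


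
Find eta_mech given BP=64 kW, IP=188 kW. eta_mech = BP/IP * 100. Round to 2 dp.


eta_mech = (BP / IP) * 100
Ratio = 64 / 188 = 0.3404
eta_mech = 0.3404 * 100 = 34.04%


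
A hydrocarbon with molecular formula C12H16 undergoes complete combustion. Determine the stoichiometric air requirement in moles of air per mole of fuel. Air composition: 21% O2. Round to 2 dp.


Balanced combustion: C12H16 + 16 O2 -> 12 CO2 + 8 H2O
O2 needed = C + H/4 = 12 + 16/4 = 16.00 moles
Air moles = O2 / 0.21 = 16.00 / 0.21 = 76.19 moles air


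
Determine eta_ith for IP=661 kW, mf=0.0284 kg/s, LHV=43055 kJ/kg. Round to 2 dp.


eta_ith = (IP / (mf * LHV)) * 100
Denominator = 0.0284 * 43055 = 1222.7620 kW
eta_ith = (661 / 1222.7620) * 100 = 54.06%


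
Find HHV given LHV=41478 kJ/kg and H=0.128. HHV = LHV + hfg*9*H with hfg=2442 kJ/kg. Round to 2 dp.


HHV = LHV + hfg * 9 * H
Water addition = 2442 * 9 * 0.128 = 2813.184 kJ/kg
HHV = 41478 + 2813.184 = 44291.18 kJ/kg


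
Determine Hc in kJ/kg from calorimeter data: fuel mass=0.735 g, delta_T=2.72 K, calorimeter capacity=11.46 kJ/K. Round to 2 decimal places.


Hc = C_cal * delta_T / m_fuel
Q_released = 11.46 * 2.72 = 31.1712 kJ
m_fuel = 0.735 g = 0.735/1000 kg = 0.000735 kg
Hc = 31.1712 / 0.000735 = 42409.80 kJ/kg


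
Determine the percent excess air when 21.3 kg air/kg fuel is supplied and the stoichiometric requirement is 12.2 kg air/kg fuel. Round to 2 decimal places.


Excess air = actual - stoichiometric = 21.3 - 12.2 = 9.10 kg/kg fuel
Excess air % = (excess / stoich) * 100 = (9.10 / 12.2) * 100 = 74.59%


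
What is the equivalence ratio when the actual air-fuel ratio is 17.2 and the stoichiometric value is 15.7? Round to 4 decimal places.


phi = AFR_stoich / AFR_actual
phi = 15.7 / 17.2 = 0.9128


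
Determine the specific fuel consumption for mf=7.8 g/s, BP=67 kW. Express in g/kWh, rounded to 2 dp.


SFC = (mf / BP) * 3600
Rate = 7.8 / 67 = 0.116418 g/(s*kW)
SFC = 0.116418 * 3600 = 419.10 g/kWh


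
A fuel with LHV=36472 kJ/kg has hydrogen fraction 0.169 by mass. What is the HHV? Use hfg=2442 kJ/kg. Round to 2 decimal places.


HHV = LHV + hfg * 9 * H
Water addition = 2442 * 9 * 0.169 = 3714.282 kJ/kg
HHV = 36472 + 3714.282 = 40186.28 kJ/kg


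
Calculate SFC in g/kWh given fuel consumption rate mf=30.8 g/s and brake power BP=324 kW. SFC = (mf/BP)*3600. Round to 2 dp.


SFC = (mf / BP) * 3600
Rate = 30.8 / 324 = 0.095062 g/(s*kW)
SFC = 0.095062 * 3600 = 342.22 g/kWh


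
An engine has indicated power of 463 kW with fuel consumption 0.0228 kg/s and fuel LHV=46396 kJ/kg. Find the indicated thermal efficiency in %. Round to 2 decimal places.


eta_ith = (IP / (mf * LHV)) * 100
Denominator = 0.0228 * 46396 = 1057.8288 kW
eta_ith = (463 / 1057.8288) * 100 = 43.77%


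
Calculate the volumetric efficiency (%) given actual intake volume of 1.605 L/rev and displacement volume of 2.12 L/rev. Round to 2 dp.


eta_v = (V_actual / V_disp) * 100
Ratio = 1.605 / 2.12 = 0.7571
eta_v = 0.7571 * 100 = 75.71%


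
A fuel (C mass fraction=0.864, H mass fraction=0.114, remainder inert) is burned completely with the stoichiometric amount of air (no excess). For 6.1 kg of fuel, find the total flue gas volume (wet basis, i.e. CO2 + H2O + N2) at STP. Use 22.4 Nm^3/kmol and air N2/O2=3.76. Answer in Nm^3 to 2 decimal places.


Per kg fuel: CO2 = (C/12 kmol)*22.4 = (0.864/12)*22.4 = 1.61280 Nm^3
Per kg fuel: H2O = (H/2 kmol)*22.4 = (0.114/2)*22.4 = 1.27680 Nm^3
O2 needed per kg fuel = C/12 + H/4 = 0.864/12 + 0.114/4 = 0.10050000 kmol
Per kg fuel: N2 = O2*3.76*22.4 = 0.10050000*3.76*22.4 = 8.46451 Nm^3
Total per kg = 1.61280 + 1.27680 + 8.46451 = 11.35411 Nm^3
Total = 11.35411 * 6.1 = 69.26 Nm^3


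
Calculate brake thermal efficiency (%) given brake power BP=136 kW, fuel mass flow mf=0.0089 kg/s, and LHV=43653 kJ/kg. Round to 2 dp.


eta_BTE = (BP / (mf * LHV)) * 100
Denominator = 0.0089 * 43653 = 388.5117 kW
eta_BTE = (136 / 388.5117) * 100 = 35.01%


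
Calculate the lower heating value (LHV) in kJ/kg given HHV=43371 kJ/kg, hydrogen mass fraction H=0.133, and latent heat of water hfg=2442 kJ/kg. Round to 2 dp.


LHV = HHV - hfg * 9 * H
Water correction = 2442 * 9 * 0.133 = 2923.074 kJ/kg
LHV = 43371 - 2923.074 = 40447.93 kJ/kg


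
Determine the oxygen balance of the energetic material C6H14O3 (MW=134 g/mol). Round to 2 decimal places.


OB = -1600 * (2C + H/2 - O) / MW
Inner = 2*6 + 14/2 - 3 = 16.00
OB = -1600 * 16.00 / 134 = -191.04%


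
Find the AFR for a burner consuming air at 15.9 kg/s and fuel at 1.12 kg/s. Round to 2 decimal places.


AFR = m_air / m_fuel
AFR = 15.9 / 1.12 = 14.20


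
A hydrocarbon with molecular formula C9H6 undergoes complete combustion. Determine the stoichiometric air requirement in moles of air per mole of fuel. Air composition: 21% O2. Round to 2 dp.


Balanced combustion: C9H6 + 10.5 O2 -> 9 CO2 + 3 H2O
O2 needed = C + H/4 = 9 + 6/4 = 10.50 moles
Air moles = O2 / 0.21 = 10.50 / 0.21 = 50.00 moles air


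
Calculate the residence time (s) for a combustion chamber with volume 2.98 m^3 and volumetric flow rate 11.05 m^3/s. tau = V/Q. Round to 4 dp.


tau = V / Q_flow
tau = 2.98 / 11.05 = 0.2697 s


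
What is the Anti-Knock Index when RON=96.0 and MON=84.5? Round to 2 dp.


AKI = (RON + MON) / 2
AKI = (96.0 + 84.5) / 2
AKI = 180.5 / 2 = 90.25


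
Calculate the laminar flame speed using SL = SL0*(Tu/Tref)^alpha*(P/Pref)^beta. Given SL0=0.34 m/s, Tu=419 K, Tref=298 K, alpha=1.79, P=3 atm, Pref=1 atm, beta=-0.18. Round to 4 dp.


SL = SL0 * (Tu/Tref)^alpha * (P/Pref)^beta
T ratio = 419/298 = 1.40604027
(T ratio)^alpha = 1.40604027^1.79 = 1.840416
(P/Pref)^beta = 3^(-0.18) = 0.820575
SL = 0.34 * 1.840416 * 0.820575 = 0.5135 m/s


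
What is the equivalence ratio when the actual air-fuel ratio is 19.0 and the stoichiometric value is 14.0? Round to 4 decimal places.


phi = AFR_stoich / AFR_actual
phi = 14.0 / 19.0 = 0.7368


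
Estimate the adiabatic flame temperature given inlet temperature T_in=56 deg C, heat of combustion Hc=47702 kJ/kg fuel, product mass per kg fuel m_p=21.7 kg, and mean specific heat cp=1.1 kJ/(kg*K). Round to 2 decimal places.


T_ad = T_in + Hc / (m_p * cp)
Denominator = 21.7 * 1.1 = 23.8700
Temperature rise = 47702 / 23.8700 = 1998.41 K
T_ad = 56 + 1998.41 = 2054.41 deg C


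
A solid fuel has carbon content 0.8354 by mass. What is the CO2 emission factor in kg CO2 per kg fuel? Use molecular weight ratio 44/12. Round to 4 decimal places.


EF = C_frac * (M_CO2 / M_C)
EF = 0.8354 * (44/12)
EF = 0.8354 * 3.666667 = 3.0631 kg_CO2/kg_fuel


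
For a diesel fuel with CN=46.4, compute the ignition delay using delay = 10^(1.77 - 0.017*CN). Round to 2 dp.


delay = 10^(1.77 - 0.017*CN)
Exponent = 1.77 - 0.017*46.4 = 0.9812
delay = 10^0.9812 = 9.58 ms


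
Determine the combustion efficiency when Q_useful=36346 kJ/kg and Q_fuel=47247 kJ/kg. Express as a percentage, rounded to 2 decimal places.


Efficiency = (Q_useful / Q_fuel) * 100
Efficiency = (36346 / 47247) * 100
Efficiency = 0.7693 * 100 = 76.93%


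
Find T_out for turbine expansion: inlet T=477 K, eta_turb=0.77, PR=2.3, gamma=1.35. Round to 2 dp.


T_out = T_in * (1 - eta * (1 - PR^(-(gamma-1)/gamma)))
Exponent = -(1.35-1)/1.35 = -0.25925926
PR^exp = 2.3^(-0.25925926) = 0.80578413
Factor = 1 - 0.77*(1 - 0.80578413) = 0.85045378
T_out = 477 * 0.85045378 = 405.67 K


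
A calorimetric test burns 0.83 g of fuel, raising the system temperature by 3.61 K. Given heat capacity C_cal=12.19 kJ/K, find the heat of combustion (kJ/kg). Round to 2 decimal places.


Hc = C_cal * delta_T / m_fuel
Q_released = 12.19 * 3.61 = 44.0059 kJ
m_fuel = 0.83 g = 0.83/1000 kg = 0.000830 kg
Hc = 44.0059 / 0.000830 = 53019.16 kJ/kg


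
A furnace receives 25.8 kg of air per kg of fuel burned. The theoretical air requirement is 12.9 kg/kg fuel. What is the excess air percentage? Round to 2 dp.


Excess air = actual - stoichiometric = 25.8 - 12.9 = 12.90 kg/kg fuel
Excess air % = (excess / stoich) * 100 = (12.90 / 12.9) * 100 = 100.00%


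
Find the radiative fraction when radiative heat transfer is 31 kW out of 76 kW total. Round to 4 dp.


f_rad = Q_rad / Q_total
f_rad = 31 / 76 = 0.4079


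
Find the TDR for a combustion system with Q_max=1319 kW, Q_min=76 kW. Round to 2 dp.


TDR = Q_max / Q_min
TDR = 1319 / 76 = 17.36


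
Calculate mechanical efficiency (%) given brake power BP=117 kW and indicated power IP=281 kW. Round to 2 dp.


eta_mech = (BP / IP) * 100
Ratio = 117 / 281 = 0.4164
eta_mech = 0.4164 * 100 = 41.64%


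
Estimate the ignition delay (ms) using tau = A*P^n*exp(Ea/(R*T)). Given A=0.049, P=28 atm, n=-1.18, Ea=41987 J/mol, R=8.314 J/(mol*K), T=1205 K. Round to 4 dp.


tau = A * P^n * exp(Ea/(R*T))
P^n = 28^(-1.18) = 0.01960440
Ea/(R*T) = 41987/(8.314*1205) = 4.191001
exp(Ea/(R*T)) = 66.088922
tau = 0.049 * 0.01960440 * 66.088922 = 0.0635 ms


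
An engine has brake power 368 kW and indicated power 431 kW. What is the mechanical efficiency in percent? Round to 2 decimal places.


eta_mech = (BP / IP) * 100
Ratio = 368 / 431 = 0.8538
eta_mech = 0.8538 * 100 = 85.38%


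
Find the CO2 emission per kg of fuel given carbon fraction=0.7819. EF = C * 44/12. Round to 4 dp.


EF = C_frac * (M_CO2 / M_C)
EF = 0.7819 * (44/12)
EF = 0.7819 * 3.666667 = 2.8670 kg_CO2/kg_fuel


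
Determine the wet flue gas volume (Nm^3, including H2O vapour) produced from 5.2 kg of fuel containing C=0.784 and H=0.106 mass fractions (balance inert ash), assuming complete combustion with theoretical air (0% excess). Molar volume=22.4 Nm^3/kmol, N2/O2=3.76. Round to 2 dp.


Per kg fuel: CO2 = (C/12 kmol)*22.4 = (0.784/12)*22.4 = 1.46347 Nm^3
Per kg fuel: H2O = (H/2 kmol)*22.4 = (0.106/2)*22.4 = 1.18720 Nm^3
O2 needed per kg fuel = C/12 + H/4 = 0.784/12 + 0.106/4 = 0.09183333 kmol
Per kg fuel: N2 = O2*3.76*22.4 = 0.09183333*3.76*22.4 = 7.73457 Nm^3
Total per kg = 1.46347 + 1.18720 + 7.73457 = 10.38524 Nm^3
Total = 10.38524 * 5.2 = 54.00 Nm^3


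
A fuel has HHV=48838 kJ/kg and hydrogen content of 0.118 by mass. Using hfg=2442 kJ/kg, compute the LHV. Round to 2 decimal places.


LHV = HHV - hfg * 9 * H
Water correction = 2442 * 9 * 0.118 = 2593.404 kJ/kg
LHV = 48838 - 2593.404 = 46244.60 kJ/kg


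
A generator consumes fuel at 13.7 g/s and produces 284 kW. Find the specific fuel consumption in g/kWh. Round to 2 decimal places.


SFC = (mf / BP) * 3600
Rate = 13.7 / 284 = 0.048239 g/(s*kW)
SFC = 0.048239 * 3600 = 173.66 g/kWh


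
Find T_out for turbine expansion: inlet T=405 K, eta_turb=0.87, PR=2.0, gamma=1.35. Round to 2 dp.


T_out = T_in * (1 - eta * (1 - PR^(-(gamma-1)/gamma)))
Exponent = -(1.35-1)/1.35 = -0.25925926
PR^exp = 2.0^(-0.25925926) = 0.83551680
Factor = 1 - 0.87*(1 - 0.83551680) = 0.85689962
T_out = 405 * 0.85689962 = 347.04 K


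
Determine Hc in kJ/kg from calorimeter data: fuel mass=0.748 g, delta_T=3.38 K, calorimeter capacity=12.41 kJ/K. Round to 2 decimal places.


Hc = C_cal * delta_T / m_fuel
Q_released = 12.41 * 3.38 = 41.9458 kJ
m_fuel = 0.748 g = 0.748/1000 kg = 0.000748 kg
Hc = 41.9458 / 0.000748 = 56077.27 kJ/kg


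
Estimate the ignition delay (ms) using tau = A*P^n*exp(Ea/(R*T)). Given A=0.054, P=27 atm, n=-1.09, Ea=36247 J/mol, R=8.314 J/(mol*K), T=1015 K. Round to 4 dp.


tau = A * P^n * exp(Ea/(R*T))
P^n = 27^(-1.09) = 0.02753046
Ea/(R*T) = 36247/(8.314*1015) = 4.295325
exp(Ea/(R*T)) = 73.356034
tau = 0.054 * 0.02753046 * 73.356034 = 0.1091 ms


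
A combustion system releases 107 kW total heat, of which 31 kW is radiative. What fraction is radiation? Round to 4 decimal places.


f_rad = Q_rad / Q_total
f_rad = 31 / 107 = 0.2897


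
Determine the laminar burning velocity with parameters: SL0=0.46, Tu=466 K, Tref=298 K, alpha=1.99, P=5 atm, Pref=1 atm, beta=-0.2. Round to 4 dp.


SL = SL0 * (Tu/Tref)^alpha * (P/Pref)^beta
T ratio = 466/298 = 1.56375839
(T ratio)^alpha = 1.56375839^1.99 = 2.434432
(P/Pref)^beta = 5^(-0.2) = 0.724780
SL = 0.46 * 2.434432 * 0.724780 = 0.8116 m/s


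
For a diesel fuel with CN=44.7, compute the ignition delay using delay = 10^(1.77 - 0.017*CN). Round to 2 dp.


delay = 10^(1.77 - 0.017*CN)
Exponent = 1.77 - 0.017*44.7 = 1.0101
delay = 10^1.0101 = 10.24 ms


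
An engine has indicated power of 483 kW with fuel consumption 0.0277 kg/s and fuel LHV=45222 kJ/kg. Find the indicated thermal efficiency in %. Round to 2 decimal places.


eta_ith = (IP / (mf * LHV)) * 100
Denominator = 0.0277 * 45222 = 1252.6494 kW
eta_ith = (483 / 1252.6494) * 100 = 38.56%


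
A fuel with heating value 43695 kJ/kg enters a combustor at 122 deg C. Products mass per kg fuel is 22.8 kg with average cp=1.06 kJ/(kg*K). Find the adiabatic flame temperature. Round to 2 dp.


T_ad = T_in + Hc / (m_p * cp)
Denominator = 22.8 * 1.06 = 24.1680
Temperature rise = 43695 / 24.1680 = 1807.97 K
T_ad = 122 + 1807.97 = 1929.97 deg C


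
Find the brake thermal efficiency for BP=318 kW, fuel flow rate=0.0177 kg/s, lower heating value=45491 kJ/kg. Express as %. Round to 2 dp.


eta_BTE = (BP / (mf * LHV)) * 100
Denominator = 0.0177 * 45491 = 805.1907 kW
eta_BTE = (318 / 805.1907) * 100 = 39.49%


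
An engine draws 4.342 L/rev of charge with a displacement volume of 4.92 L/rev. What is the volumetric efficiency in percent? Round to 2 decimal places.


eta_v = (V_actual / V_disp) * 100
Ratio = 4.342 / 4.92 = 0.8825
eta_v = 0.8825 * 100 = 88.25%


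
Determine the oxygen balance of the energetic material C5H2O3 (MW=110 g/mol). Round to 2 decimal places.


OB = -1600 * (2C + H/2 - O) / MW
Inner = 2*5 + 2/2 - 3 = 8.00
OB = -1600 * 8.00 / 110 = -116.36%


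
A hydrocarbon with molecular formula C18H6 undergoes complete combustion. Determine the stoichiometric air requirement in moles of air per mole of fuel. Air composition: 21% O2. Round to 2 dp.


Balanced combustion: C18H6 + 19.5 O2 -> 18 CO2 + 3 H2O
O2 needed = C + H/4 = 18 + 6/4 = 19.50 moles
Air moles = O2 / 0.21 = 19.50 / 0.21 = 92.86 moles air


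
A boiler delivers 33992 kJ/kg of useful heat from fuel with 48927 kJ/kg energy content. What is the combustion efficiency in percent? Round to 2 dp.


Efficiency = (Q_useful / Q_fuel) * 100
Efficiency = (33992 / 48927) * 100
Efficiency = 0.6947 * 100 = 69.47%


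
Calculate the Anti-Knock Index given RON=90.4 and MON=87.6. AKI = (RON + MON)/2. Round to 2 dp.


AKI = (RON + MON) / 2
AKI = (90.4 + 87.6) / 2
AKI = 178.0 / 2 = 89.00


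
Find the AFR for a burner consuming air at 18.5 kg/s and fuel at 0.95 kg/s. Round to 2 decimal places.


AFR = m_air / m_fuel
AFR = 18.5 / 0.95 = 19.47


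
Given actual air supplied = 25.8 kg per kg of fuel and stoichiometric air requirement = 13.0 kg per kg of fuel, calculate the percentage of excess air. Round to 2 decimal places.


Excess air = actual - stoichiometric = 25.8 - 13.0 = 12.80 kg/kg fuel
Excess air % = (excess / stoich) * 100 = (12.80 / 13.0) * 100 = 98.46%


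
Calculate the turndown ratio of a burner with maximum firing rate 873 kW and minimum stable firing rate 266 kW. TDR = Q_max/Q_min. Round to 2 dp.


TDR = Q_max / Q_min
TDR = 873 / 266 = 3.28


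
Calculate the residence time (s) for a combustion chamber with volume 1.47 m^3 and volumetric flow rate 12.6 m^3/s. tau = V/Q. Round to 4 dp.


tau = V / Q_flow
tau = 1.47 / 12.6 = 0.1167 s


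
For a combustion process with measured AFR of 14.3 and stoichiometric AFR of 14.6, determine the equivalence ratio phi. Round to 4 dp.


phi = AFR_stoich / AFR_actual
phi = 14.6 / 14.3 = 1.0210


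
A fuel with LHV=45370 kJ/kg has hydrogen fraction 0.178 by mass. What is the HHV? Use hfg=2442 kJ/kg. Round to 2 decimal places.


HHV = LHV + hfg * 9 * H
Water addition = 2442 * 9 * 0.178 = 3912.084 kJ/kg
HHV = 45370 + 3912.084 = 49282.08 kJ/kg


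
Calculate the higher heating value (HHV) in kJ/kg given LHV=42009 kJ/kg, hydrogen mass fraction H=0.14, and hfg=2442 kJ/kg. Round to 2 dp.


HHV = LHV + hfg * 9 * H
Water addition = 2442 * 9 * 0.14 = 3076.920 kJ/kg
HHV = 42009 + 3076.920 = 45085.92 kJ/kg


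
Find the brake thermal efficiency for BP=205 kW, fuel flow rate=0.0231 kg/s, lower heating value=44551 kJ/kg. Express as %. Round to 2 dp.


eta_BTE = (BP / (mf * LHV)) * 100
Denominator = 0.0231 * 44551 = 1029.1281 kW
eta_BTE = (205 / 1029.1281) * 100 = 19.92%


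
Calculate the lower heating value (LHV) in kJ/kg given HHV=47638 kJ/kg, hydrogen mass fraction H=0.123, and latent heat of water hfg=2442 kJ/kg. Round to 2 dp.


LHV = HHV - hfg * 9 * H
Water correction = 2442 * 9 * 0.123 = 2703.294 kJ/kg
LHV = 47638 - 2703.294 = 44934.71 kJ/kg


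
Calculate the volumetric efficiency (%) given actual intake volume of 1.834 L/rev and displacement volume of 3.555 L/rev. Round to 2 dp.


eta_v = (V_actual / V_disp) * 100
Ratio = 1.834 / 3.555 = 0.5159
eta_v = 0.5159 * 100 = 51.59%


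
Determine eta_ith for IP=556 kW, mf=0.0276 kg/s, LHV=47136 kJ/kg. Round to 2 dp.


eta_ith = (IP / (mf * LHV)) * 100
Denominator = 0.0276 * 47136 = 1300.9536 kW
eta_ith = (556 / 1300.9536) * 100 = 42.74%


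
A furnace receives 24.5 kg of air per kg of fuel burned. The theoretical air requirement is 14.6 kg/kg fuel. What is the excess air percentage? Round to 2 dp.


Excess air = actual - stoichiometric = 24.5 - 14.6 = 9.90 kg/kg fuel
Excess air % = (excess / stoich) * 100 = (9.90 / 14.6) * 100 = 67.81%


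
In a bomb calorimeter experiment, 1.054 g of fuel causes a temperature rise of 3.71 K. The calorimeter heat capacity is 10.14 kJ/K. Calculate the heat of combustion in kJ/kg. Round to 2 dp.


Hc = C_cal * delta_T / m_fuel
Q_released = 10.14 * 3.71 = 37.6194 kJ
m_fuel = 1.054 g = 1.054/1000 kg = 0.001054 kg
Hc = 37.6194 / 0.001054 = 35692.03 kJ/kg


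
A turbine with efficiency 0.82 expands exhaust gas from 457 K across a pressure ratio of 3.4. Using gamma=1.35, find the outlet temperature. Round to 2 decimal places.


T_out = T_in * (1 - eta * (1 - PR^(-(gamma-1)/gamma)))
Exponent = -(1.35-1)/1.35 = -0.25925926
PR^exp = 3.4^(-0.25925926) = 0.72813041
Factor = 1 - 0.82*(1 - 0.72813041) = 0.77706694
T_out = 457 * 0.77706694 = 355.12 K


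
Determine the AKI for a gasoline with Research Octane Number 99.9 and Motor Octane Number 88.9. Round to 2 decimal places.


AKI = (RON + MON) / 2
AKI = (99.9 + 88.9) / 2
AKI = 188.8 / 2 = 94.40


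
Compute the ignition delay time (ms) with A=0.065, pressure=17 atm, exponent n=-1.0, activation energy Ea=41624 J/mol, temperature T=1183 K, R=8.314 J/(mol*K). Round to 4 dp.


tau = A * P^n * exp(Ea/(R*T))
P^n = 17^(-1.0) = 0.05882353
Ea/(R*T) = 41624/(8.314*1183) = 4.232033
exp(Ea/(R*T)) = 68.857078
tau = 0.065 * 0.05882353 * 68.857078 = 0.2633 ms


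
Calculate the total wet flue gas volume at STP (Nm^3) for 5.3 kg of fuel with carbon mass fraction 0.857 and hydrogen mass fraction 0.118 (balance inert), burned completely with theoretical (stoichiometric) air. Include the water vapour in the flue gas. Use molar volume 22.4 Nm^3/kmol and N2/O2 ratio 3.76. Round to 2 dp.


Per kg fuel: CO2 = (C/12 kmol)*22.4 = (0.857/12)*22.4 = 1.59973 Nm^3
Per kg fuel: H2O = (H/2 kmol)*22.4 = (0.118/2)*22.4 = 1.32160 Nm^3
O2 needed per kg fuel = C/12 + H/4 = 0.857/12 + 0.118/4 = 0.10091667 kmol
Per kg fuel: N2 = O2*3.76*22.4 = 0.10091667*3.76*22.4 = 8.49961 Nm^3
Total per kg = 1.59973 + 1.32160 + 8.49961 = 11.42094 Nm^3
Total = 11.42094 * 5.3 = 60.53 Nm^3


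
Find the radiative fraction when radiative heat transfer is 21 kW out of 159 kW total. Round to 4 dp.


f_rad = Q_rad / Q_total
f_rad = 21 / 159 = 0.1321


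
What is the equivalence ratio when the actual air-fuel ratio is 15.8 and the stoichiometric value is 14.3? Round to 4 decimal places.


phi = AFR_stoich / AFR_actual
phi = 14.3 / 15.8 = 0.9051


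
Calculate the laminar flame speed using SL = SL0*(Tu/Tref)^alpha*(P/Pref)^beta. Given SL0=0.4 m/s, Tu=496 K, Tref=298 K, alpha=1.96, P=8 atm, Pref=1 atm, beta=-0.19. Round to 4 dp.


SL = SL0 * (Tu/Tref)^alpha * (P/Pref)^beta
T ratio = 496/298 = 1.66442953
(T ratio)^alpha = 1.66442953^1.96 = 2.714440
(P/Pref)^beta = 8^(-0.19) = 0.673617
SL = 0.4 * 2.714440 * 0.673617 = 0.7314 m/s


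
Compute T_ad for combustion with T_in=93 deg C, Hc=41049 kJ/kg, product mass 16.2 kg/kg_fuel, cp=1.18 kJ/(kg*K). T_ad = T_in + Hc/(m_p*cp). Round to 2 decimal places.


T_ad = T_in + Hc / (m_p * cp)
Denominator = 16.2 * 1.18 = 19.1160
Temperature rise = 41049 / 19.1160 = 2147.36 K
T_ad = 93 + 2147.36 = 2240.36 deg C


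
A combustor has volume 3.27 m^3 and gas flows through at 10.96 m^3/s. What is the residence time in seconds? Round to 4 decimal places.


tau = V / Q_flow
tau = 3.27 / 10.96 = 0.2984 s


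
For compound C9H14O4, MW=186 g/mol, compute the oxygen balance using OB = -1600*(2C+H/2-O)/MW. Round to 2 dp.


OB = -1600 * (2C + H/2 - O) / MW
Inner = 2*9 + 14/2 - 4 = 21.00
OB = -1600 * 21.00 / 186 = -180.65%


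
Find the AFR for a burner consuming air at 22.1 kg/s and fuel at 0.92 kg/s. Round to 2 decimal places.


AFR = m_air / m_fuel
AFR = 22.1 / 0.92 = 24.02


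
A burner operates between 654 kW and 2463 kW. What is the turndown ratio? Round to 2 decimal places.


TDR = Q_max / Q_min
TDR = 2463 / 654 = 3.77


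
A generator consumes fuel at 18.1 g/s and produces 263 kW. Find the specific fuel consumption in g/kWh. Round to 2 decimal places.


SFC = (mf / BP) * 3600
Rate = 18.1 / 263 = 0.068821 g/(s*kW)
SFC = 0.068821 * 3600 = 247.76 g/kWh


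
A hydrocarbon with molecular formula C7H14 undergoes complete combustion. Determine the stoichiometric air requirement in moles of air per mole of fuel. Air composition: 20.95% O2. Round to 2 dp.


Balanced combustion: C7H14 + 10.5 O2 -> 7 CO2 + 7 H2O
O2 needed = C + H/4 = 7 + 14/4 = 10.50 moles
Air moles = O2 / 0.2095 = 10.50 / 0.2095 = 50.12 moles air


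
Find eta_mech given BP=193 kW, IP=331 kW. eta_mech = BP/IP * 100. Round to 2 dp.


eta_mech = (BP / IP) * 100
Ratio = 193 / 331 = 0.5831
eta_mech = 0.5831 * 100 = 58.31%


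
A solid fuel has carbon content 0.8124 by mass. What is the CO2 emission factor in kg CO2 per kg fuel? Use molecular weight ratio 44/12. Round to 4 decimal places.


EF = C_frac * (M_CO2 / M_C)
EF = 0.8124 * (44/12)
EF = 0.8124 * 3.666667 = 2.9788 kg_CO2/kg_fuel


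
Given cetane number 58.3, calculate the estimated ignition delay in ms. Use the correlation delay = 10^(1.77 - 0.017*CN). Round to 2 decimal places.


delay = 10^(1.77 - 0.017*CN)
Exponent = 1.77 - 0.017*58.3 = 0.7789
delay = 10^0.7789 = 6.01 ms


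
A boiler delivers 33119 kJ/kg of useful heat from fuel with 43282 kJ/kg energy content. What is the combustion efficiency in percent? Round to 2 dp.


Efficiency = (Q_useful / Q_fuel) * 100
Efficiency = (33119 / 43282) * 100
Efficiency = 0.7652 * 100 = 76.52%


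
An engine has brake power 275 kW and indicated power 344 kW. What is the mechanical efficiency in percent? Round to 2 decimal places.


eta_mech = (BP / IP) * 100
Ratio = 275 / 344 = 0.7994
eta_mech = 0.7994 * 100 = 79.94%


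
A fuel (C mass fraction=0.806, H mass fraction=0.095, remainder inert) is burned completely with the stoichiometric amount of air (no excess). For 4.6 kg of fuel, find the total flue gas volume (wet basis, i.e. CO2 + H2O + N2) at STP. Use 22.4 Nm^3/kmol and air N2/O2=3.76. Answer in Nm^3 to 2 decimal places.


Per kg fuel: CO2 = (C/12 kmol)*22.4 = (0.806/12)*22.4 = 1.50453 Nm^3
Per kg fuel: H2O = (H/2 kmol)*22.4 = (0.095/2)*22.4 = 1.06400 Nm^3
O2 needed per kg fuel = C/12 + H/4 = 0.806/12 + 0.095/4 = 0.09091667 kmol
Per kg fuel: N2 = O2*3.76*22.4 = 0.09091667*3.76*22.4 = 7.65737 Nm^3
Total per kg = 1.50453 + 1.06400 + 7.65737 = 10.22590 Nm^3
Total = 10.22590 * 4.6 = 47.04 Nm^3


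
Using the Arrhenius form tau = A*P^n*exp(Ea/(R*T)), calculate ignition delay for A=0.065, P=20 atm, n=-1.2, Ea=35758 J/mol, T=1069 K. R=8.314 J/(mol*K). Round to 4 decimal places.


tau = A * P^n * exp(Ea/(R*T))
P^n = 20^(-1.2) = 0.02746401
Ea/(R*T) = 35758/(8.314*1069) = 4.023329
exp(Ea/(R*T)) = 55.886816
tau = 0.065 * 0.02746401 * 55.886816 = 0.0998 ms


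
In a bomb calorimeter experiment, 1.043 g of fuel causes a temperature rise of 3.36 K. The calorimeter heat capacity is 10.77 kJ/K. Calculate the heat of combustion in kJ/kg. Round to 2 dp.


Hc = C_cal * delta_T / m_fuel
Q_released = 10.77 * 3.36 = 36.1872 kJ
m_fuel = 1.043 g = 1.043/1000 kg = 0.001043 kg
Hc = 36.1872 / 0.001043 = 34695.30 kJ/kg


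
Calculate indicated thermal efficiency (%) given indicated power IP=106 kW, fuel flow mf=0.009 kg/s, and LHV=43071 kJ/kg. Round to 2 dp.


eta_ith = (IP / (mf * LHV)) * 100
Denominator = 0.009 * 43071 = 387.6390 kW
eta_ith = (106 / 387.6390) * 100 = 27.35%


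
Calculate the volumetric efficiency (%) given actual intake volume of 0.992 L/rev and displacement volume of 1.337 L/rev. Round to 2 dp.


eta_v = (V_actual / V_disp) * 100
Ratio = 0.992 / 1.337 = 0.7420
eta_v = 0.7420 * 100 = 74.20%


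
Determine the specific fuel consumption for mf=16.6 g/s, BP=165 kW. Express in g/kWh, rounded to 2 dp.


SFC = (mf / BP) * 3600
Rate = 16.6 / 165 = 0.100606 g/(s*kW)
SFC = 0.100606 * 3600 = 362.18 g/kWh


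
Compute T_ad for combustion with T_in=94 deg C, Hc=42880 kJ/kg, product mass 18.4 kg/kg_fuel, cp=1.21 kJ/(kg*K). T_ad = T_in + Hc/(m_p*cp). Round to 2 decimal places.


T_ad = T_in + Hc / (m_p * cp)
Denominator = 18.4 * 1.21 = 22.2640
Temperature rise = 42880 / 22.2640 = 1925.98 K
T_ad = 94 + 1925.98 = 2019.98 deg C


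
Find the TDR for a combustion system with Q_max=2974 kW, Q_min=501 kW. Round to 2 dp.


TDR = Q_max / Q_min
TDR = 2974 / 501 = 5.94


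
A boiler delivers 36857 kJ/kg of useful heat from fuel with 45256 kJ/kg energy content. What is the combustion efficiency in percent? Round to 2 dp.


Efficiency = (Q_useful / Q_fuel) * 100
Efficiency = (36857 / 45256) * 100
Efficiency = 0.8144 * 100 = 81.44%


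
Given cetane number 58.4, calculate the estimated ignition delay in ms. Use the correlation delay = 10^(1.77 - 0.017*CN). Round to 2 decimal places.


delay = 10^(1.77 - 0.017*CN)
Exponent = 1.77 - 0.017*58.4 = 0.7772
delay = 10^0.7772 = 5.99 ms


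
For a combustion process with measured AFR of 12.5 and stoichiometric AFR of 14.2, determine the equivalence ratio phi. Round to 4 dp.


phi = AFR_stoich / AFR_actual
phi = 14.2 / 12.5 = 1.1360


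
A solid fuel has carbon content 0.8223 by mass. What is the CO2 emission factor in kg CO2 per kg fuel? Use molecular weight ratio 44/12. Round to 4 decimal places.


EF = C_frac * (M_CO2 / M_C)
EF = 0.8223 * (44/12)
EF = 0.8223 * 3.666667 = 3.0151 kg_CO2/kg_fuel


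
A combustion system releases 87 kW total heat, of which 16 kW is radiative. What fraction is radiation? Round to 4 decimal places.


f_rad = Q_rad / Q_total
f_rad = 16 / 87 = 0.1839


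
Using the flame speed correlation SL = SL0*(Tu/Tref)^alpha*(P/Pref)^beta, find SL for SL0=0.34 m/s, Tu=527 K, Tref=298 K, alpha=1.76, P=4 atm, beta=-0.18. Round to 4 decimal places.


SL = SL0 * (Tu/Tref)^alpha * (P/Pref)^beta
T ratio = 527/298 = 1.76845638
(T ratio)^alpha = 1.76845638^1.76 = 2.727508
(P/Pref)^beta = 4^(-0.18) = 0.779165
SL = 0.34 * 2.727508 * 0.779165 = 0.7226 m/s


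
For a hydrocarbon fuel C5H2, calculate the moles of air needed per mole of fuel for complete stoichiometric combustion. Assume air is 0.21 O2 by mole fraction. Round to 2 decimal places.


Balanced combustion: C5H2 + 5.5 O2 -> 5 CO2 + 1 H2O
O2 needed = C + H/4 = 5 + 2/4 = 5.50 moles
Air moles = O2 / 0.21 = 5.50 / 0.21 = 26.19 moles air


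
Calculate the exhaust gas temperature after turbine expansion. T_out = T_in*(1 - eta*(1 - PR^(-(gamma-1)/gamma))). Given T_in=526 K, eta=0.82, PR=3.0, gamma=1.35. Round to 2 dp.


T_out = T_in * (1 - eta * (1 - PR^(-(gamma-1)/gamma)))
Exponent = -(1.35-1)/1.35 = -0.25925926
PR^exp = 3.0^(-0.25925926) = 0.75214556
Factor = 1 - 0.82*(1 - 0.75214556) = 0.79675936
T_out = 526 * 0.79675936 = 419.10 K


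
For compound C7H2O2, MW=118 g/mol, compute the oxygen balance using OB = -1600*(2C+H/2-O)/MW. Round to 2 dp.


OB = -1600 * (2C + H/2 - O) / MW
Inner = 2*7 + 2/2 - 2 = 13.00
OB = -1600 * 13.00 / 118 = -176.27%


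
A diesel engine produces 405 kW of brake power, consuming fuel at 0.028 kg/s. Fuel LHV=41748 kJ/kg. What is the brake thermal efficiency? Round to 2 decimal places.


eta_BTE = (BP / (mf * LHV)) * 100
Denominator = 0.028 * 41748 = 1168.9440 kW
eta_BTE = (405 / 1168.9440) * 100 = 34.65%


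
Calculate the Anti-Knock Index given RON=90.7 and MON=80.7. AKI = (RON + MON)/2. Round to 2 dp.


AKI = (RON + MON) / 2
AKI = (90.7 + 80.7) / 2
AKI = 171.4 / 2 = 85.70


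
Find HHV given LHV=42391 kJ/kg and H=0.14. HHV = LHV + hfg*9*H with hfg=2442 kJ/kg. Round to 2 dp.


HHV = LHV + hfg * 9 * H
Water addition = 2442 * 9 * 0.14 = 3076.920 kJ/kg
HHV = 42391 + 3076.920 = 45467.92 kJ/kg


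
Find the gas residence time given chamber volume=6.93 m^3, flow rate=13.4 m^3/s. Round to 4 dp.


tau = V / Q_flow
tau = 6.93 / 13.4 = 0.5172 s


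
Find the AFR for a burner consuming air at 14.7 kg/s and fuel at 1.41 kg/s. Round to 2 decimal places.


AFR = m_air / m_fuel
AFR = 14.7 / 1.41 = 10.43


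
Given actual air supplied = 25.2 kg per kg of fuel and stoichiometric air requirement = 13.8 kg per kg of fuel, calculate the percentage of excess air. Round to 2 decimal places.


Excess air = actual - stoichiometric = 25.2 - 13.8 = 11.40 kg/kg fuel
Excess air % = (excess / stoich) * 100 = (11.40 / 13.8) * 100 = 82.61%


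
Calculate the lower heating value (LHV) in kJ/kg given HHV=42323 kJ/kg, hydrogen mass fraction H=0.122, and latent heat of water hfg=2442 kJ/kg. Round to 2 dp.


LHV = HHV - hfg * 9 * H
Water correction = 2442 * 9 * 0.122 = 2681.316 kJ/kg
LHV = 42323 - 2681.316 = 39641.68 kJ/kg


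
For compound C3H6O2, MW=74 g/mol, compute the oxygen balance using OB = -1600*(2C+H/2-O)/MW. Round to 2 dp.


OB = -1600 * (2C + H/2 - O) / MW
Inner = 2*3 + 6/2 - 2 = 7.00
OB = -1600 * 7.00 / 74 = -151.35%


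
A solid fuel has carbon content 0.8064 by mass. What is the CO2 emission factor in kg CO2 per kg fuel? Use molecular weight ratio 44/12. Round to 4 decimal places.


EF = C_frac * (M_CO2 / M_C)
EF = 0.8064 * (44/12)
EF = 0.8064 * 3.666667 = 2.9568 kg_CO2/kg_fuel


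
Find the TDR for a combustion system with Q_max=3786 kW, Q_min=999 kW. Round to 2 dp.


TDR = Q_max / Q_min
TDR = 3786 / 999 = 3.79


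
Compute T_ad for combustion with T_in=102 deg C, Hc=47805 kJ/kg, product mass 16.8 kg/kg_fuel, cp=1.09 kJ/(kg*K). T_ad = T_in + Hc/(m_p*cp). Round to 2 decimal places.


T_ad = T_in + Hc / (m_p * cp)
Denominator = 16.8 * 1.09 = 18.3120
Temperature rise = 47805 / 18.3120 = 2610.58 K
T_ad = 102 + 2610.58 = 2712.58 deg C


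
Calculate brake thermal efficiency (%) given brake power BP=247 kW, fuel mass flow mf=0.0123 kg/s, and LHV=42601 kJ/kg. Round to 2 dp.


eta_BTE = (BP / (mf * LHV)) * 100
Denominator = 0.0123 * 42601 = 523.9923 kW
eta_BTE = (247 / 523.9923) * 100 = 47.14%


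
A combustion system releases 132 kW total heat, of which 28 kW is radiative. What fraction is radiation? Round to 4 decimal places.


f_rad = Q_rad / Q_total
f_rad = 28 / 132 = 0.2121


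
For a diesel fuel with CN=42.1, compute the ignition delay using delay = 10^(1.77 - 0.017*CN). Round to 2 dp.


delay = 10^(1.77 - 0.017*CN)
Exponent = 1.77 - 0.017*42.1 = 1.0543
delay = 10^1.0543 = 11.33 ms


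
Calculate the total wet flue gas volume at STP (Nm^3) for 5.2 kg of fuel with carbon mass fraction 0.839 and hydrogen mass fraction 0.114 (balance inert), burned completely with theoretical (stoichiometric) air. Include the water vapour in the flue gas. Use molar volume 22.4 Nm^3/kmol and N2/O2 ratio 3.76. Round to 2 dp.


Per kg fuel: CO2 = (C/12 kmol)*22.4 = (0.839/12)*22.4 = 1.56613 Nm^3
Per kg fuel: H2O = (H/2 kmol)*22.4 = (0.114/2)*22.4 = 1.27680 Nm^3
O2 needed per kg fuel = C/12 + H/4 = 0.839/12 + 0.114/4 = 0.09841667 kmol
Per kg fuel: N2 = O2*3.76*22.4 = 0.09841667*3.76*22.4 = 8.28905 Nm^3
Total per kg = 1.56613 + 1.27680 + 8.28905 = 11.13198 Nm^3
Total = 11.13198 * 5.2 = 57.89 Nm^3


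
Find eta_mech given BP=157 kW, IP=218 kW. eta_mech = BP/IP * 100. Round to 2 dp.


eta_mech = (BP / IP) * 100
Ratio = 157 / 218 = 0.7202
eta_mech = 0.7202 * 100 = 72.02%


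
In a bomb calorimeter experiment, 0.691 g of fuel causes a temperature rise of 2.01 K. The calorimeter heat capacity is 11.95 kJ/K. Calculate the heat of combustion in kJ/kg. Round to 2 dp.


Hc = C_cal * delta_T / m_fuel
Q_released = 11.95 * 2.01 = 24.0195 kJ
m_fuel = 0.691 g = 0.691/1000 kg = 0.000691 kg
Hc = 24.0195 / 0.000691 = 34760.49 kJ/kg


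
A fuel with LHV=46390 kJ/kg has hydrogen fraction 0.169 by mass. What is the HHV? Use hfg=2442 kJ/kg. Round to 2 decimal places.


HHV = LHV + hfg * 9 * H
Water addition = 2442 * 9 * 0.169 = 3714.282 kJ/kg
HHV = 46390 + 3714.282 = 50104.28 kJ/kg


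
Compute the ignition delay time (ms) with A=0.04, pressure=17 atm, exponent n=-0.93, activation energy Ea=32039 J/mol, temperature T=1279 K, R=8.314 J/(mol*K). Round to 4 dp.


tau = A * P^n * exp(Ea/(R*T))
P^n = 17^(-0.93) = 0.07172697
Ea/(R*T) = 32039/(8.314*1279) = 3.012995
exp(Ea/(R*T)) = 20.348248
tau = 0.04 * 0.07172697 * 20.348248 = 0.0584 ms


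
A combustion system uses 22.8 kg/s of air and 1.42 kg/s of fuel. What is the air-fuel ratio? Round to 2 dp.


AFR = m_air / m_fuel
AFR = 22.8 / 1.42 = 16.06


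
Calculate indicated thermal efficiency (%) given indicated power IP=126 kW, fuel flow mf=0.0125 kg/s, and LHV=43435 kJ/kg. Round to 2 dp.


eta_ith = (IP / (mf * LHV)) * 100
Denominator = 0.0125 * 43435 = 542.9375 kW
eta_ith = (126 / 542.9375) * 100 = 23.21%
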